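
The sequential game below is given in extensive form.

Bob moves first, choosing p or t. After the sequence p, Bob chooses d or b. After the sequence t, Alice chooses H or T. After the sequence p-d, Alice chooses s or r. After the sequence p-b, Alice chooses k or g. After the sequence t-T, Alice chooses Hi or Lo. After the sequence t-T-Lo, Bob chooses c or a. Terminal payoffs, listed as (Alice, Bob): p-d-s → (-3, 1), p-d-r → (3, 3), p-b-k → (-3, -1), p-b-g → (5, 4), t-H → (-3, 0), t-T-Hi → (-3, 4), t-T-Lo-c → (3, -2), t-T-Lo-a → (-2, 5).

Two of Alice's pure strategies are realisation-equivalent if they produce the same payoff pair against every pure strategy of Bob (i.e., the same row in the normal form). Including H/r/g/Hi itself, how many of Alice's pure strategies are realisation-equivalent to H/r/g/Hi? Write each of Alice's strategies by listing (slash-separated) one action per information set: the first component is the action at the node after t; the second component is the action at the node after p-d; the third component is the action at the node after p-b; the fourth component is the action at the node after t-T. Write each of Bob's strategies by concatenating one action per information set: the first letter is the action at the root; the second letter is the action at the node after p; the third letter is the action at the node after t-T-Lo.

2

Row for H/r/g/Hi (columns pdc, pda, pbc, pba, tdc, tda, tbc, tba): (3,3) (3,3) (5,4) (5,4) (-3,0) (-3,0) (-3,0) (-3,0).
Under H/r/g/Hi, Alice's choice at the node after t-T can never be reached regardless of what Bob does, so varying those choices leaves every outcome unchanged.
Holding the reachable choices fixed and varying the unreachable one freely already gives 2 equivalent strategies.
No other strategy reproduces this row, so those 2 are the full class: H/r/g/Hi, H/r/g/Lo.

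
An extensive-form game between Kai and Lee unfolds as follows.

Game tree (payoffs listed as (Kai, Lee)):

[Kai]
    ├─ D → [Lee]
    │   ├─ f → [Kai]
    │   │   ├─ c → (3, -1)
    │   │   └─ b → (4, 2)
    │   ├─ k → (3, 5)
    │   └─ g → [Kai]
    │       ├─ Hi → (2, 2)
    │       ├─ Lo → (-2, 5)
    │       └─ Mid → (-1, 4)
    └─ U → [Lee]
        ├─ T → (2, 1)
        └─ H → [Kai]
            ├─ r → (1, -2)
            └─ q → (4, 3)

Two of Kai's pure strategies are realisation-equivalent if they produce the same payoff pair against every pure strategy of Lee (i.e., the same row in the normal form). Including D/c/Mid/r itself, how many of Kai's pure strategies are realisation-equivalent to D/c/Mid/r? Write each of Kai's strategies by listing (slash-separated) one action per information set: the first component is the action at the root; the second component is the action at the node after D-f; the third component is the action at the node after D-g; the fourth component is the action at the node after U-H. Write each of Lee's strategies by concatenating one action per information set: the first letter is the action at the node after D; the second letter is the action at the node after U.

Row for D/c/Mid/r (columns fT, fH, kT, kH, gT, gH): (3,-1) (3,-1) (3,5) (3,5) (-1,4) (-1,4).
Under D/c/Mid/r, Kai's choice at the node after U-H can never be reached regardless of what Lee does, so varying those choices leaves every outcome unchanged.
Holding the reachable choices fixed and varying the unreachable one freely already gives 2 equivalent strategies.
No other strategy reproduces this row, so those 2 are the full class: D/c/Mid/r, D/c/Mid/q.

2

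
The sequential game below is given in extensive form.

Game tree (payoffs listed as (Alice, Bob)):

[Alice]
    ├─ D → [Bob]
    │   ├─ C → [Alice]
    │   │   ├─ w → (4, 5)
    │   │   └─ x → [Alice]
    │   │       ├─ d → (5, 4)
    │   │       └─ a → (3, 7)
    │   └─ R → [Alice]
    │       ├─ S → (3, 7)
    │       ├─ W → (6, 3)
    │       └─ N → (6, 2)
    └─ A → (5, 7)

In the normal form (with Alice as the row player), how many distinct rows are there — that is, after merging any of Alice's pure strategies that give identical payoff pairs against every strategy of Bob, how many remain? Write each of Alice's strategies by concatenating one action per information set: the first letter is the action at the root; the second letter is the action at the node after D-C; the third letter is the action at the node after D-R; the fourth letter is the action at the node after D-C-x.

10

Alice has 24 pure strategies: DwSd, DwSa, DwWd, DwWa, DwNd, DwNa, DxSd, DxSa, DxWd, DxWa, DxNd, DxNa, AwSd, AwSa, AwWd, AwWa, AwNd, AwNa, AxSd, AxSa, AxWd, AxWa, AxNd, AxNa. Columns: C, R.
{DwSd, DwSa} → row (4,5) (3,7)
{DwWd, DwWa} → row (4,5) (6,3)
{DwNd, DwNa} → row (4,5) (6,2)
{DxSd} → row (5,4) (3,7)
{DxSa} → row (3,7) (3,7)
{DxWd} → row (5,4) (6,3)
{DxWa} → row (3,7) (6,3)
{DxNd} → row (5,4) (6,2)
{DxNa} → row (3,7) (6,2)
{AwSd, AwSa, AwWd, AwWa, AwNd, AwNa, AxSd, AxSa, AxWd, AxWa, AxNd, AxNa} → row (5,7) (5,7)
That's 10 distinct rows out of 24 strategies.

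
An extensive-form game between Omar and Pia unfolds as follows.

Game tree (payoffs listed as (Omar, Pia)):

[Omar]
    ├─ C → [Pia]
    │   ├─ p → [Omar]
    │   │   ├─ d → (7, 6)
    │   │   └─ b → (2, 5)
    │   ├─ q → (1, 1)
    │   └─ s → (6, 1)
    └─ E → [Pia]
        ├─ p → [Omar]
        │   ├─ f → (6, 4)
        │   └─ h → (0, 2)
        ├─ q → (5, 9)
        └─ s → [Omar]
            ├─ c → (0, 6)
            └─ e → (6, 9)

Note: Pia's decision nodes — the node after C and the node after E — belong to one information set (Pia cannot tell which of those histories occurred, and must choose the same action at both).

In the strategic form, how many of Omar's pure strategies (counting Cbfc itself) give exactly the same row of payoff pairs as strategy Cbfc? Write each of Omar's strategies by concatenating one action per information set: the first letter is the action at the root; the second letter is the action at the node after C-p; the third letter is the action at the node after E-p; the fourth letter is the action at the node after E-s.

4

Row for Cbfc (columns p, q, s): (2,5) (1,1) (6,1).
Under Cbfc, Omar's choice at the node after E-p and at the node after E-s can never be reached regardless of what Pia does, so varying those choices leaves every outcome unchanged.
Holding the reachable choices fixed and varying the unreachable ones freely already gives 2 × 2 = 4 equivalent strategies.
No other strategy reproduces this row, so those 4 are the full class: Cbfc, Cbfe, Cbhc, Cbhe.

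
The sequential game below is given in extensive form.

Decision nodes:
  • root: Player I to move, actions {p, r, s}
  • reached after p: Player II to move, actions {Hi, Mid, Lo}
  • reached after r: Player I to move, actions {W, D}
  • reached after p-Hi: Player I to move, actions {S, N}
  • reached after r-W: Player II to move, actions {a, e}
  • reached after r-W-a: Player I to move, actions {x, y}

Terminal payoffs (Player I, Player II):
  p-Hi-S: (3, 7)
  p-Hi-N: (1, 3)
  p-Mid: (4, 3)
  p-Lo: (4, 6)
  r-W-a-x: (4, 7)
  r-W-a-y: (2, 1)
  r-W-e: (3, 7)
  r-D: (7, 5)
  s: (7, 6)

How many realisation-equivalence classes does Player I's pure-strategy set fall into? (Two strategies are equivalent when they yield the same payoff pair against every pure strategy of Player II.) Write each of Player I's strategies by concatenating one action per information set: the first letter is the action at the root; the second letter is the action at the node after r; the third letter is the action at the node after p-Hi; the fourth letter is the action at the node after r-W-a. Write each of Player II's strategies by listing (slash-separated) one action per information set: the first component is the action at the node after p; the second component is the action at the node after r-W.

Player I has 24 pure strategies: pWSx, pWSy, pWNx, pWNy, pDSx, pDSy, pDNx, pDNy, rWSx, rWSy, rWNx, rWNy, rDSx, rDSy, rDNx, rDNy, sWSx, sWSy, sWNx, sWNy, sDSx, sDSy, sDNx, sDNy. Columns: Hi/a, Hi/e, Mid/a, Mid/e, Lo/a, Lo/e.
{pWSx, pWSy, pDSx, pDSy} → row (3,7) (3,7) (4,3) (4,3) (4,6) (4,6)
{pWNx, pWNy, pDNx, pDNy} → row (1,3) (1,3) (4,3) (4,3) (4,6) (4,6)
{rWSx, rWNx} → row (4,7) (3,7) (4,7) (3,7) (4,7) (3,7)
{rWSy, rWNy} → row (2,1) (3,7) (2,1) (3,7) (2,1) (3,7)
{rDSx, rDSy, rDNx, rDNy} → row (7,5) (7,5) (7,5) (7,5) (7,5) (7,5)
{sWSx, sWSy, sWNx, sWNy, sDSx, sDSy, sDNx, sDNy} → row (7,6) (7,6) (7,6) (7,6) (7,6) (7,6)
That's 6 distinct rows out of 24 strategies.

6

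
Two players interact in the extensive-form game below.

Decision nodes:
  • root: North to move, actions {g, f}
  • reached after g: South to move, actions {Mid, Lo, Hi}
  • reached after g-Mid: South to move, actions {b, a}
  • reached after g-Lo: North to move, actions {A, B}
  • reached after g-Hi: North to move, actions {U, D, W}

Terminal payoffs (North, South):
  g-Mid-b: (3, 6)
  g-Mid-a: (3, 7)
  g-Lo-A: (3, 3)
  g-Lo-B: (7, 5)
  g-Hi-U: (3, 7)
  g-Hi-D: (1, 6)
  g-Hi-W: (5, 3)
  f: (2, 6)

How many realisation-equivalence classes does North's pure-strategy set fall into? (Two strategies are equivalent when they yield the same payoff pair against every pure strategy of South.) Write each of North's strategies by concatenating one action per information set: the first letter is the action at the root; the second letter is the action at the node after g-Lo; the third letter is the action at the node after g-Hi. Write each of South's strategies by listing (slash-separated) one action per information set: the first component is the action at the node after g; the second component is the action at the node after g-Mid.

7

North has 12 pure strategies: gAU, gAD, gAW, gBU, gBD, gBW, fAU, fAD, fAW, fBU, fBD, fBW. Columns: Mid/b, Mid/a, Lo/b, Lo/a, Hi/b, Hi/a.
{gAU} → row (3,6) (3,7) (3,3) (3,3) (3,7) (3,7)
{gAD} → row (3,6) (3,7) (3,3) (3,3) (1,6) (1,6)
{gAW} → row (3,6) (3,7) (3,3) (3,3) (5,3) (5,3)
{gBU} → row (3,6) (3,7) (7,5) (7,5) (3,7) (3,7)
{gBD} → row (3,6) (3,7) (7,5) (7,5) (1,6) (1,6)
{gBW} → row (3,6) (3,7) (7,5) (7,5) (5,3) (5,3)
{fAU, fAD, fAW, fBU, fBD, fBW} → row (2,6) (2,6) (2,6) (2,6) (2,6) (2,6)
That's 7 distinct rows out of 12 strategies.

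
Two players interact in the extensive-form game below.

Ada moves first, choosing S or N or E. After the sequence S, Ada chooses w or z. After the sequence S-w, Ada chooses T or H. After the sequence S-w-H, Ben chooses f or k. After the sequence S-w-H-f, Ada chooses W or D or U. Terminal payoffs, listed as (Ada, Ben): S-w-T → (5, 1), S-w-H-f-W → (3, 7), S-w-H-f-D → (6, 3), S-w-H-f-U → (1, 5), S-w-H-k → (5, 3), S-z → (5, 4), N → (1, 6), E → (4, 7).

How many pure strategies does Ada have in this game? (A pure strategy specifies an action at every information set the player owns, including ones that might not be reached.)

36

Ada owns the root with actions {S, N, E} — three choices.
Ada owns the node after S with actions {w, z} — two choices.
Ada owns the node after S-w with actions {T, H} — two choices.
Ada owns the node after S-w-H-f with actions {W, D, U} — three choices.
A pure strategy fixes one action at each information set independently, so the count is the product 3 × 2 × 2 × 3 = 36.
(For reference, Ben has 2 pure strategies, giving a 36×2 normal-form matrix.)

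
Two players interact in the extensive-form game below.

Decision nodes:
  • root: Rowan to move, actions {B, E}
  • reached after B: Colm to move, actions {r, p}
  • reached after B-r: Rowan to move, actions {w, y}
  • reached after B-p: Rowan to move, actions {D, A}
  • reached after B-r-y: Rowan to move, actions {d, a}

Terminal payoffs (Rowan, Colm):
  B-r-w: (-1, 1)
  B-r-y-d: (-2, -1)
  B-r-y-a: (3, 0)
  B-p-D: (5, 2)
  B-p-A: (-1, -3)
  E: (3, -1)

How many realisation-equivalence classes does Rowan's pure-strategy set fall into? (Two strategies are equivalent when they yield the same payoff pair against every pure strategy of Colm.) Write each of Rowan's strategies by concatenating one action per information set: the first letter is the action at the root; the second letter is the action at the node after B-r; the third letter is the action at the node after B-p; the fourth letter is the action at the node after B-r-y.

7

Rowan has 16 pure strategies: BwDd, BwDa, BwAd, BwAa, ByDd, ByDa, ByAd, ByAa, EwDd, EwDa, EwAd, EwAa, EyDd, EyDa, EyAd, EyAa. Columns: r, p.
{BwDd, BwDa} → row (-1,1) (5,2)
{BwAd, BwAa} → row (-1,1) (-1,-3)
{ByDd} → row (-2,-1) (5,2)
{ByDa} → row (3,0) (5,2)
{ByAd} → row (-2,-1) (-1,-3)
{ByAa} → row (3,0) (-1,-3)
{EwDd, EwDa, EwAd, EwAa, EyDd, EyDa, EyAd, EyAa} → row (3,-1) (3,-1)
That's 7 distinct rows out of 16 strategies.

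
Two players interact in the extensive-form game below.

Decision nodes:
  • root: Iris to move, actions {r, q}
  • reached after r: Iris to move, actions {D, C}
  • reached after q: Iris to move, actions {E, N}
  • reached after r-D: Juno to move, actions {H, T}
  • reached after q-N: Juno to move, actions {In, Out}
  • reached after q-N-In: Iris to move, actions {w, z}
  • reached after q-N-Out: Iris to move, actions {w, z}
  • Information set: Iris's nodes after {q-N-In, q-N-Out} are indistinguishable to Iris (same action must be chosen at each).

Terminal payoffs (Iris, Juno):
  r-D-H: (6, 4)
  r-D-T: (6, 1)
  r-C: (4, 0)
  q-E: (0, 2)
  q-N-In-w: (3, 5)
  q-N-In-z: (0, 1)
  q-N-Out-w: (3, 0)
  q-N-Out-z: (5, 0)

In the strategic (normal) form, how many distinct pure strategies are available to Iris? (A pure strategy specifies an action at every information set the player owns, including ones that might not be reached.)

Iris owns the root with actions {r, q} — two choices.
Iris owns the node after r with actions {D, C} — two choices.
Iris owns the node after q with actions {E, N} — two choices.
Iris owns the information set {q-N-In, q-N-Out} with actions {w, z} — two choices.
A pure strategy fixes one action at each information set independently, so the count is the product 2 × 2 × 2 × 2 = 16.

16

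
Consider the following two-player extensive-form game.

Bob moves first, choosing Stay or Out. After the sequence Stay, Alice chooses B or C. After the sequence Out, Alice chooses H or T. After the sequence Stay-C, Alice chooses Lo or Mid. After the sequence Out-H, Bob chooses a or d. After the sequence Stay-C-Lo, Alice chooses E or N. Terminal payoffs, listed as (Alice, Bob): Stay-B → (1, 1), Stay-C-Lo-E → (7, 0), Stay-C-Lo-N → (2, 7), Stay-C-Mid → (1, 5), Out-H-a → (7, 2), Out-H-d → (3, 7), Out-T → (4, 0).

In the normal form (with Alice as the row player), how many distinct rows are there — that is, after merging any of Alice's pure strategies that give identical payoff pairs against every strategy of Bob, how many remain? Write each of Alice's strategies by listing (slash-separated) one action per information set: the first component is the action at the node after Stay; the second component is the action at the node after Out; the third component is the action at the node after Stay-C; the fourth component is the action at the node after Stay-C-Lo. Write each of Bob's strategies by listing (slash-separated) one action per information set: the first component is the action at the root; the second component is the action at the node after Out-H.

8

Alice has 16 pure strategies: B/H/Lo/E, B/H/Lo/N, B/H/Mid/E, B/H/Mid/N, B/T/Lo/E, B/T/Lo/N, B/T/Mid/E, B/T/Mid/N, C/H/Lo/E, C/H/Lo/N, C/H/Mid/E, C/H/Mid/N, C/T/Lo/E, C/T/Lo/N, C/T/Mid/E, C/T/Mid/N. Columns: Stay/a, Stay/d, Out/a, Out/d.
{B/H/Lo/E, B/H/Lo/N, B/H/Mid/E, B/H/Mid/N} → row (1,1) (1,1) (7,2) (3,7)
{B/T/Lo/E, B/T/Lo/N, B/T/Mid/E, B/T/Mid/N} → row (1,1) (1,1) (4,0) (4,0)
{C/H/Lo/E} → row (7,0) (7,0) (7,2) (3,7)
{C/H/Lo/N} → row (2,7) (2,7) (7,2) (3,7)
{C/H/Mid/E, C/H/Mid/N} → row (1,5) (1,5) (7,2) (3,7)
{C/T/Lo/E} → row (7,0) (7,0) (4,0) (4,0)
{C/T/Lo/N} → row (2,7) (2,7) (4,0) (4,0)
{C/T/Mid/E, C/T/Mid/N} → row (1,5) (1,5) (4,0) (4,0)
That's 8 distinct rows out of 16 strategies.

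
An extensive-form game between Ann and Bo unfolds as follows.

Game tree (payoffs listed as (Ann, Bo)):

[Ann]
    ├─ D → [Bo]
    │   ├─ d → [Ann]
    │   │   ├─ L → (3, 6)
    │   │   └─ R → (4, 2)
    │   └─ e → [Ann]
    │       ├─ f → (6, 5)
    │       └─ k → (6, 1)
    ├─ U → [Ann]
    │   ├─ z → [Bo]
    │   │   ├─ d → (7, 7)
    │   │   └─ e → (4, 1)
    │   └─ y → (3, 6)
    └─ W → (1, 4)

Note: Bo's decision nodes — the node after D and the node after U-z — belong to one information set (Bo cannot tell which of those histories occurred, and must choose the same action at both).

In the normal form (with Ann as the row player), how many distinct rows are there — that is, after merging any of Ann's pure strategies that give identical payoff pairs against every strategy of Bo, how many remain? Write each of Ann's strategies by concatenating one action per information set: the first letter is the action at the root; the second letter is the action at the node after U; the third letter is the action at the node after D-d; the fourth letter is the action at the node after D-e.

Ann has 24 pure strategies: DzLf, DzLk, DzRf, DzRk, DyLf, DyLk, DyRf, DyRk, UzLf, UzLk, UzRf, UzRk, UyLf, UyLk, UyRf, UyRk, WzLf, WzLk, WzRf, WzRk, WyLf, WyLk, WyRf, WyRk. Columns: d, e.
{DzLf, DyLf} → row (3,6) (6,5)
{DzLk, DyLk} → row (3,6) (6,1)
{DzRf, DyRf} → row (4,2) (6,5)
{DzRk, DyRk} → row (4,2) (6,1)
{UzLf, UzLk, UzRf, UzRk} → row (7,7) (4,1)
{UyLf, UyLk, UyRf, UyRk} → row (3,6) (3,6)
{WzLf, WzLk, WzRf, WzRk, WyLf, WyLk, WyRf, WyRk} → row (1,4) (1,4)
That's 7 distinct rows out of 24 strategies.

7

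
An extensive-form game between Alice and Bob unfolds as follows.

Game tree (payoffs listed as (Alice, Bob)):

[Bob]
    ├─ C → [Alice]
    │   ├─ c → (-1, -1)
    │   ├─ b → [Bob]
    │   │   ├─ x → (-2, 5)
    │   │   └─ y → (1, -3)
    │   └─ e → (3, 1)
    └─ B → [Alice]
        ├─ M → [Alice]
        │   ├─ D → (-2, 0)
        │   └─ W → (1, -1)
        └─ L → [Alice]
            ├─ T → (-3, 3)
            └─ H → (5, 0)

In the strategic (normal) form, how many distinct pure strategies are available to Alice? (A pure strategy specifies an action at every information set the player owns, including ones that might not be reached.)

Alice owns the node after C with actions {c, b, e} — three choices.
Alice owns the node after B with actions {M, L} — two choices.
Alice owns the node after B-M with actions {D, W} — two choices.
Alice owns the node after B-L with actions {T, H} — two choices.
A pure strategy fixes one action at each information set independently, so the count is the product 3 × 2 × 2 × 2 = 24.
(For reference, Bob has 4 pure strategies, giving a 24×4 normal-form matrix.)

24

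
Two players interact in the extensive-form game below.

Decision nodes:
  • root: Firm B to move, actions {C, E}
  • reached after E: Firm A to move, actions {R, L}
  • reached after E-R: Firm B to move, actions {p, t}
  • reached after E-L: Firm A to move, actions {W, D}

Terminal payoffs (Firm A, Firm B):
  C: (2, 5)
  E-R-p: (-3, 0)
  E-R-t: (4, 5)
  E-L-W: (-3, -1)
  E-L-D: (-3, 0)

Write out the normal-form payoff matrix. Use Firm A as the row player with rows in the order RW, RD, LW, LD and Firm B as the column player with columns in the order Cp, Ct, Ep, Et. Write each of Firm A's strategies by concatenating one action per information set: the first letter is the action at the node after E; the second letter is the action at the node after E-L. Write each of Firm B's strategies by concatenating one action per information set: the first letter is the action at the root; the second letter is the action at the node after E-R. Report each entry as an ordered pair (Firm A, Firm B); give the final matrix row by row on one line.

RW: (2,5) (2,5) (-3,0) (4,5) | RD: (2,5) (2,5) (-3,0) (4,5) | LW: (2,5) (2,5) (-3,-1) (-3,-1) | LD: (2,5) (2,5) (-3,0) (-3,0)

           Cp       Ct       Ep       Et
  RW    (2,5)    (2,5)   (-3,0)    (4,5)
  RD    (2,5)    (2,5)   (-3,0)    (4,5)
  LW    (2,5)    (2,5)  (-3,-1)  (-3,-1)
  LD    (2,5)    (2,5)   (-3,0)   (-3,0)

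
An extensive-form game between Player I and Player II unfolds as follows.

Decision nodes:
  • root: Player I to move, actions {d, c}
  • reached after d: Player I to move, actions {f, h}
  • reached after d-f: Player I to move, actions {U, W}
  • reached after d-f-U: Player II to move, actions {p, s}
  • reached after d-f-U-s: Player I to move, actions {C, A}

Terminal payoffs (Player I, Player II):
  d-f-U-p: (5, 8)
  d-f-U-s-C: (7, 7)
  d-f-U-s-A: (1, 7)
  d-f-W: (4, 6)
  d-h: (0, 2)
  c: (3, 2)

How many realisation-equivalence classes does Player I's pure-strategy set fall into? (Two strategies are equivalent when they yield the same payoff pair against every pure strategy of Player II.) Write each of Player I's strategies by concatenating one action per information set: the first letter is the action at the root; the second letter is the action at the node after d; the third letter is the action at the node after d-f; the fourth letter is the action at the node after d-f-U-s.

Player I has 16 pure strategies: dfUC, dfUA, dfWC, dfWA, dhUC, dhUA, dhWC, dhWA, cfUC, cfUA, cfWC, cfWA, chUC, chUA, chWC, chWA. Columns: p, s.
{dfUC} → row (5,8) (7,7)
{dfUA} → row (5,8) (1,7)
{dfWC, dfWA} → row (4,6) (4,6)
{dhUC, dhUA, dhWC, dhWA} → row (0,2) (0,2)
{cfUC, cfUA, cfWC, cfWA, chUC, chUA, chWC, chWA} → row (3,2) (3,2)
That's 5 distinct rows out of 16 strategies.

5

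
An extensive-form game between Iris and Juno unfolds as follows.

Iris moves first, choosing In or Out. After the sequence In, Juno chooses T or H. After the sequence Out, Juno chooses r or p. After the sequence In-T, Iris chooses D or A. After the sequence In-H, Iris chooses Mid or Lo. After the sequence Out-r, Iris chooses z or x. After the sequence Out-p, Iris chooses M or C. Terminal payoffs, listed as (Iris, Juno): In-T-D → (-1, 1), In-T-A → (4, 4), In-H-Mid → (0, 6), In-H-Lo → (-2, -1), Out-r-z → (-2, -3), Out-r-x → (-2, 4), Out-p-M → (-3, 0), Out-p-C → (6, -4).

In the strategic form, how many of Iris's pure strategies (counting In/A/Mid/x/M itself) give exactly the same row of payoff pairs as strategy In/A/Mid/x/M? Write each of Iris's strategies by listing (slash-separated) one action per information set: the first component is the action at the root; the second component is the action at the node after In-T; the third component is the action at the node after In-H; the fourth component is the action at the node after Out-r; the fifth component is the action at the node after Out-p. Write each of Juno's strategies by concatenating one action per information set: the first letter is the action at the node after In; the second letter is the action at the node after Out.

4

Row for In/A/Mid/x/M (columns Tr, Tp, Hr, Hp): (4,4) (4,4) (0,6) (0,6).
Under In/A/Mid/x/M, Iris's choice at the node after Out-r and at the node after Out-p can never be reached regardless of what Juno does, so varying those choices leaves every outcome unchanged.
Holding the reachable choices fixed and varying the unreachable ones freely already gives 2 × 2 = 4 equivalent strategies.
No other strategy reproduces this row, so those 4 are the full class: In/A/Mid/z/M, In/A/Mid/z/C, In/A/Mid/x/M, In/A/Mid/x/C.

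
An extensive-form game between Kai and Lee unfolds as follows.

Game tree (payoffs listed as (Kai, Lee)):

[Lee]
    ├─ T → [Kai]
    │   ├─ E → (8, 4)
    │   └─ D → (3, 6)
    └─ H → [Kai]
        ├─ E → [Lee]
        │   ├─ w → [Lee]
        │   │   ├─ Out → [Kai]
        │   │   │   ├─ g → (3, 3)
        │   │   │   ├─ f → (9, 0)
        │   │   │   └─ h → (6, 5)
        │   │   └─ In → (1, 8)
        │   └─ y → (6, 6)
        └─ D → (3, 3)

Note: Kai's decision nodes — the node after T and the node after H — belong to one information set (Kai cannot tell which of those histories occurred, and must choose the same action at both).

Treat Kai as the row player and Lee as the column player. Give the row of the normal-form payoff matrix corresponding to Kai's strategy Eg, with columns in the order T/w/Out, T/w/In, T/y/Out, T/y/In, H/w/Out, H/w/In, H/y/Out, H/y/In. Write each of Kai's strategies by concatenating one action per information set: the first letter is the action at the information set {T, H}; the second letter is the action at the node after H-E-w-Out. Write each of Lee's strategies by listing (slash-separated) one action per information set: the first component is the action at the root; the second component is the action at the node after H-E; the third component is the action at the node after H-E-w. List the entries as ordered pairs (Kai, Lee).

(8,4) (8,4) (8,4) (8,4) (3,3) (1,8) (6,6) (6,6)

vs T/w/Out: Lee plays T → Kai plays E at [T] → (8, 4)
vs T/w/In: Lee plays T → Kai plays E at [T] → (8, 4)
vs T/y/Out: Lee plays T → Kai plays E at [T] → (8, 4)
vs T/y/In: Lee plays T → Kai plays E at [T] → (8, 4)
vs H/w/Out: Lee plays H → Kai plays E at [H] → Lee plays w at [H-E] → Lee plays Out at [H-E-w] → Kai plays g at [H-E-w-Out] → (3, 3)
vs H/w/In: Lee plays H → Kai plays E at [H] → Lee plays w at [H-E] → Lee plays In at [H-E-w] → (1, 8)
vs H/y/Out: Lee plays H → Kai plays E at [H] → Lee plays y at [H-E] → (6, 6)
vs H/y/In: Lee plays H → Kai plays E at [H] → Lee plays y at [H-E] → (6, 6)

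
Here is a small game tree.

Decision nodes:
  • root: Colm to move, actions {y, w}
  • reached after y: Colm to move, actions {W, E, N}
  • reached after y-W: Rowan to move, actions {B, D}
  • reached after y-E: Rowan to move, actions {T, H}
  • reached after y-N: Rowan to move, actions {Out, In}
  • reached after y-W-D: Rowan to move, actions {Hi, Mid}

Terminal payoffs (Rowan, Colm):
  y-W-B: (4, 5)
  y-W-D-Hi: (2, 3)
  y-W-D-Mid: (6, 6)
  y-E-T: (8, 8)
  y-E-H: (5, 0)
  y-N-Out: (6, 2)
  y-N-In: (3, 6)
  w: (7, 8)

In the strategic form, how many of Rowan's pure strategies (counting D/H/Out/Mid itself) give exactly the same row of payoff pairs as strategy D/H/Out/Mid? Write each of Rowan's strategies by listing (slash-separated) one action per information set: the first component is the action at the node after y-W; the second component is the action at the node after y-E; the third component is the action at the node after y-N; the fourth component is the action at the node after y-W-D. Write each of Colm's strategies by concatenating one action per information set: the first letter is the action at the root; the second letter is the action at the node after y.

1

Row for D/H/Out/Mid (columns yW, yE, yN, wW, wE, wN): (6,6) (5,0) (6,2) (7,8) (7,8) (7,8).
Every one of Rowan's information sets is on the play path for some reply by Colm when Rowan follows D/H/Out/Mid.
Changing the action at any of them therefore changes at least one column, so only D/H/Out/Mid itself gives this row.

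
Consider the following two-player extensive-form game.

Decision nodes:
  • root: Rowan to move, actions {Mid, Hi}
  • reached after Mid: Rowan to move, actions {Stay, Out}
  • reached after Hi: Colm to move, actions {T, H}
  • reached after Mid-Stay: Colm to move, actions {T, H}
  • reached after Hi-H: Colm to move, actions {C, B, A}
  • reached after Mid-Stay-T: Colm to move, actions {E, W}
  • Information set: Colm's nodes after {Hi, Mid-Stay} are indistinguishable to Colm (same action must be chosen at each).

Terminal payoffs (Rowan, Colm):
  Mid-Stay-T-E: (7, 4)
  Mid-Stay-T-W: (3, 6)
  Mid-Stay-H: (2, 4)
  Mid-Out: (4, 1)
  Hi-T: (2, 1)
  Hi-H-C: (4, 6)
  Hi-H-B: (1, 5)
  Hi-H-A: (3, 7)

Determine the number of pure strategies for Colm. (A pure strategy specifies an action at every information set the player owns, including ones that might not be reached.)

Colm owns the information set {Hi, Mid-Stay} with actions {T, H} — two choices.
Colm owns the node after Hi-H with actions {C, B, A} — three choices.
Colm owns the node after Mid-Stay-T with actions {E, W} — two choices.
A pure strategy fixes one action at each information set independently, so the count is the product 2 × 3 × 2 = 12.

12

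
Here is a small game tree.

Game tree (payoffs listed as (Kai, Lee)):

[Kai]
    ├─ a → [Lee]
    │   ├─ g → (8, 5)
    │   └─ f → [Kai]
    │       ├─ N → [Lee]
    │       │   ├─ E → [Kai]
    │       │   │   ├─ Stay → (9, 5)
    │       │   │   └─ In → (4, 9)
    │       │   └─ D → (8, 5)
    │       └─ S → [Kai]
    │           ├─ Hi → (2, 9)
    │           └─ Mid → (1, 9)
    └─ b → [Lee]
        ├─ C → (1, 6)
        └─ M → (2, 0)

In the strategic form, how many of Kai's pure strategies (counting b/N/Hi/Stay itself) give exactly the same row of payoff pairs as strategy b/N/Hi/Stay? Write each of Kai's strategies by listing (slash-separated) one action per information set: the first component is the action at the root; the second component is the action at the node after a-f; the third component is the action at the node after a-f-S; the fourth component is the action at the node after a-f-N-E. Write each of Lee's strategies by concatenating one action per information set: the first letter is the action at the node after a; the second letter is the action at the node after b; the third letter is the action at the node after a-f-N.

Row for b/N/Hi/Stay (columns gCE, gCD, gME, gMD, fCE, fCD, fME, fMD): (1,6) (1,6) (2,0) (2,0) (1,6) (1,6) (2,0) (2,0).
Under b/N/Hi/Stay, Kai's choice at the node after a-f and at the node after a-f-S and at the node after a-f-N-E can never be reached regardless of what Lee does, so varying those choices leaves every outcome unchanged.
Holding the reachable choices fixed and varying the unreachable ones freely already gives 2 × 2 × 2 = 8 equivalent strategies.
No other strategy reproduces this row, so those 8 are the full class: b/N/Hi/Stay, b/N/Hi/In, b/N/Mid/Stay, b/N/Mid/In, b/S/Hi/Stay, b/S/Hi/In, b/S/Mid/Stay, b/S/Mid/In.

8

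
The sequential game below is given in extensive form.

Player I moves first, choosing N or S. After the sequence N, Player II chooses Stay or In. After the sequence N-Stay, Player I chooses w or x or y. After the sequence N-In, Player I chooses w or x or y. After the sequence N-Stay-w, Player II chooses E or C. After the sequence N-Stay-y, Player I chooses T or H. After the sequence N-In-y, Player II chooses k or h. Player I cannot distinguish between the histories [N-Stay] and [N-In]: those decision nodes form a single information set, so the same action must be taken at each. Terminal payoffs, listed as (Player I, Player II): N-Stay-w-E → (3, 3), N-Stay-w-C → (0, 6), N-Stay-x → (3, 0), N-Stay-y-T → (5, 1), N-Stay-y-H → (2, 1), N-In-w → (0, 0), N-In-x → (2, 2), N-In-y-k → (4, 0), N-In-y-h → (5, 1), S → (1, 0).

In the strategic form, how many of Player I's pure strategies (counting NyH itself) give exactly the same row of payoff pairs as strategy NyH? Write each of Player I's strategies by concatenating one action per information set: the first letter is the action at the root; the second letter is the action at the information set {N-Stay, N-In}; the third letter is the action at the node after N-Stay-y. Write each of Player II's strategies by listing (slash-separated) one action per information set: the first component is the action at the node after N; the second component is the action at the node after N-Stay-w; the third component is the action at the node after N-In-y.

Row for NyH (columns Stay/E/k, Stay/E/h, Stay/C/k, Stay/C/h, In/E/k, In/E/h, In/C/k, In/C/h): (2,1) (2,1) (2,1) (2,1) (4,0) (5,1) (4,0) (5,1).
Every one of Player I's information sets is on the play path for some reply by Player II when Player I follows NyH.
Changing the action at any of them therefore changes at least one column, so only NyH itself gives this row.

1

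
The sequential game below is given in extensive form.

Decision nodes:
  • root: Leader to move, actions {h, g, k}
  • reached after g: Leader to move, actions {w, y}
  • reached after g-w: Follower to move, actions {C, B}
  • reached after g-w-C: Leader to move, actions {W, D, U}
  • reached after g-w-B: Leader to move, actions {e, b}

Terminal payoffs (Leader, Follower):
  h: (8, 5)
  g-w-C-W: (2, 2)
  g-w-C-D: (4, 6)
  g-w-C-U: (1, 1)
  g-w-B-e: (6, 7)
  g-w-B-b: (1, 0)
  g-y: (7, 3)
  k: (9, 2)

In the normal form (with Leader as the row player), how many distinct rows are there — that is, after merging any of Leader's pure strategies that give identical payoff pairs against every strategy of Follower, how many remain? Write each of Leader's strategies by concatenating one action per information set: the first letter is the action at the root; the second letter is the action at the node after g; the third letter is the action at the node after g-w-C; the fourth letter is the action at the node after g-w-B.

9

Leader has 36 pure strategies: hwWe, hwWb, hwDe, hwDb, hwUe, hwUb, hyWe, hyWb, hyDe, hyDb, hyUe, hyUb, gwWe, gwWb, gwDe, gwDb, gwUe, gwUb, gyWe, gyWb, gyDe, gyDb, gyUe, gyUb, kwWe, kwWb, kwDe, kwDb, kwUe, kwUb, kyWe, kyWb, kyDe, kyDb, kyUe, kyUb. Columns: C, B.
{hwWe, hwWb, hwDe, hwDb, hwUe, hwUb, hyWe, hyWb, hyDe, hyDb, hyUe, hyUb} → row (8,5) (8,5)
{gwWe} → row (2,2) (6,7)
{gwWb} → row (2,2) (1,0)
{gwDe} → row (4,6) (6,7)
{gwDb} → row (4,6) (1,0)
{gwUe} → row (1,1) (6,7)
{gwUb} → row (1,1) (1,0)
{gyWe, gyWb, gyDe, gyDb, gyUe, gyUb} → row (7,3) (7,3)
{kwWe, kwWb, kwDe, kwDb, kwUe, kwUb, kyWe, kyWb, kyDe, kyDb, kyUe, kyUb} → row (9,2) (9,2)
That's 9 distinct rows out of 36 strategies.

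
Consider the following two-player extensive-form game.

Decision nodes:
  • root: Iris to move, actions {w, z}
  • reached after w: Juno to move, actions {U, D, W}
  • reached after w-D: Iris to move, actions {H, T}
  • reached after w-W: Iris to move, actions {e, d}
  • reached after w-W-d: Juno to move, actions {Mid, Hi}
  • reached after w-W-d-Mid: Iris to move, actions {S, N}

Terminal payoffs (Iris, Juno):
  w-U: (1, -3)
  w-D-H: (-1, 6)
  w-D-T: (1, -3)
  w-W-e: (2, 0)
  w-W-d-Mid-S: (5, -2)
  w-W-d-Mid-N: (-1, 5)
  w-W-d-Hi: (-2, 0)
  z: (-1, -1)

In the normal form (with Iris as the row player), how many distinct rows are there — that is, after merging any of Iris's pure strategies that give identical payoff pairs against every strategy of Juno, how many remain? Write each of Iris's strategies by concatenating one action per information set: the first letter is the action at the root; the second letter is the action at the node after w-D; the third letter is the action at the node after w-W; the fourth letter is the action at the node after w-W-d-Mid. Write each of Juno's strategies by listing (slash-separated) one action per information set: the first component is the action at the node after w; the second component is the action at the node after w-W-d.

7

Iris has 16 pure strategies: wHeS, wHeN, wHdS, wHdN, wTeS, wTeN, wTdS, wTdN, zHeS, zHeN, zHdS, zHdN, zTeS, zTeN, zTdS, zTdN. Columns: U/Mid, U/Hi, D/Mid, D/Hi, W/Mid, W/Hi.
{wHeS, wHeN} → row (1,-3) (1,-3) (-1,6) (-1,6) (2,0) (2,0)
{wHdS} → row (1,-3) (1,-3) (-1,6) (-1,6) (5,-2) (-2,0)
{wHdN} → row (1,-3) (1,-3) (-1,6) (-1,6) (-1,5) (-2,0)
{wTeS, wTeN} → row (1,-3) (1,-3) (1,-3) (1,-3) (2,0) (2,0)
{wTdS} → row (1,-3) (1,-3) (1,-3) (1,-3) (5,-2) (-2,0)
{wTdN} → row (1,-3) (1,-3) (1,-3) (1,-3) (-1,5) (-2,0)
{zHeS, zHeN, zHdS, zHdN, zTeS, zTeN, zTdS, zTdN} → row (-1,-1) (-1,-1) (-1,-1) (-1,-1) (-1,-1) (-1,-1)
That's 7 distinct rows out of 16 strategies.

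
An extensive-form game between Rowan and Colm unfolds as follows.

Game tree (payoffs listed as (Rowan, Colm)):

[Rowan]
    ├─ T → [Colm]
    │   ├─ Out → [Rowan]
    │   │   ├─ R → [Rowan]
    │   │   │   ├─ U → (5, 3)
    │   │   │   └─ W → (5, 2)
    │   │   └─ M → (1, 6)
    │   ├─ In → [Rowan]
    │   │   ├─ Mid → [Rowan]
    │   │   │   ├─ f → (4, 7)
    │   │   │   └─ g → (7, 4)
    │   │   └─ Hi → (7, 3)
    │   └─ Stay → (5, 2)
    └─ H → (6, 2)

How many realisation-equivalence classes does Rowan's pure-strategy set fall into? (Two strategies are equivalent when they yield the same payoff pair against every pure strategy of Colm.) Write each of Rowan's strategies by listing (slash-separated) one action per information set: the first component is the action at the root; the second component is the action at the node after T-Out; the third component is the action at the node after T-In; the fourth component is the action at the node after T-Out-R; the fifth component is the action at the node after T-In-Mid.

Rowan has 32 pure strategies: T/R/Mid/U/f, T/R/Mid/U/g, T/R/Mid/W/f, T/R/Mid/W/g, T/R/Hi/U/f, T/R/Hi/U/g, T/R/Hi/W/f, T/R/Hi/W/g, T/M/Mid/U/f, T/M/Mid/U/g, T/M/Mid/W/f, T/M/Mid/W/g, T/M/Hi/U/f, T/M/Hi/U/g, T/M/Hi/W/f, T/M/Hi/W/g, H/R/Mid/U/f, H/R/Mid/U/g, H/R/Mid/W/f, H/R/Mid/W/g, H/R/Hi/U/f, H/R/Hi/U/g, H/R/Hi/W/f, H/R/Hi/W/g, H/M/Mid/U/f, H/M/Mid/U/g, H/M/Mid/W/f, H/M/Mid/W/g, H/M/Hi/U/f, H/M/Hi/U/g, H/M/Hi/W/f, H/M/Hi/W/g. Columns: Out, In, Stay.
{T/R/Mid/U/f} → row (5,3) (4,7) (5,2)
{T/R/Mid/U/g} → row (5,3) (7,4) (5,2)
{T/R/Mid/W/f} → row (5,2) (4,7) (5,2)
{T/R/Mid/W/g} → row (5,2) (7,4) (5,2)
{T/R/Hi/U/f, T/R/Hi/U/g} → row (5,3) (7,3) (5,2)
{T/R/Hi/W/f, T/R/Hi/W/g} → row (5,2) (7,3) (5,2)
{T/M/Mid/U/f, T/M/Mid/W/f} → row (1,6) (4,7) (5,2)
{T/M/Mid/U/g, T/M/Mid/W/g} → row (1,6) (7,4) (5,2)
{T/M/Hi/U/f, T/M/Hi/U/g, T/M/Hi/W/f, T/M/Hi/W/g} → row (1,6) (7,3) (5,2)
{H/R/Mid/U/f, H/R/Mid/U/g, H/R/Mid/W/f, H/R/Mid/W/g, H/R/Hi/U/f, H/R/Hi/U/g, H/R/Hi/W/f, H/R/Hi/W/g, H/M/Mid/U/f, H/M/Mid/U/g, H/M/Mid/W/f, H/M/Mid/W/g, H/M/Hi/U/f, H/M/Hi/U/g, H/M/Hi/W/f, H/M/Hi/W/g} → row (6,2) (6,2) (6,2)
That's 10 distinct rows out of 32 strategies.

10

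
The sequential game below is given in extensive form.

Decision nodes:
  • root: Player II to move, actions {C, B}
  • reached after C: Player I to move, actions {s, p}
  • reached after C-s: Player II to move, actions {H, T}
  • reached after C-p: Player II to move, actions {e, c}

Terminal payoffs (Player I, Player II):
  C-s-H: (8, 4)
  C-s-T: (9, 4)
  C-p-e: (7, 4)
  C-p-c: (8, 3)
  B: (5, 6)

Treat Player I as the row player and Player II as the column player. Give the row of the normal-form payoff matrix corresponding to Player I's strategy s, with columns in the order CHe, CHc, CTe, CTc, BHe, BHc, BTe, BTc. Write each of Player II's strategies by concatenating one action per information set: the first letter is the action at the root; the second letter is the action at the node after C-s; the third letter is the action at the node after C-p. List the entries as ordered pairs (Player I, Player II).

vs CHe: Player II plays C → Player I plays s at [C] → Player II plays H at [C-s] → (8, 4)
vs CHc: Player II plays C → Player I plays s at [C] → Player II plays H at [C-s] → (8, 4)
vs CTe: Player II plays C → Player I plays s at [C] → Player II plays T at [C-s] → (9, 4)
vs CTc: Player II plays C → Player I plays s at [C] → Player II plays T at [C-s] → (9, 4)
vs BHe: Player II plays B → (5, 6)
vs BHc: Player II plays B → (5, 6)
vs BTe: Player II plays B → (5, 6)
vs BTc: Player II plays B → (5, 6)

(8,4) (8,4) (9,4) (9,4) (5,6) (5,6) (5,6) (5,6)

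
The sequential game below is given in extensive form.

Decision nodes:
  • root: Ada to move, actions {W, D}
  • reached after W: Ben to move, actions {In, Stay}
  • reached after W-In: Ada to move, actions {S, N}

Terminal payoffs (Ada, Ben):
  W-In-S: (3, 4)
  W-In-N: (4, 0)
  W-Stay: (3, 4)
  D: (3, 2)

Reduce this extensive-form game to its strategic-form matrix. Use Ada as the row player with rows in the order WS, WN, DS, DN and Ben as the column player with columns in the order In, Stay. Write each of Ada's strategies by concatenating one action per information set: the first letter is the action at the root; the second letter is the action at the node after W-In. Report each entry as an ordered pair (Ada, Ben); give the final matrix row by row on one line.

WS: (3,4) (3,4) | WN: (4,0) (3,4) | DS: (3,2) (3,2) | DN: (3,2) (3,2)

           In     Stay
  WS    (3,4)    (3,4)
  WN    (4,0)    (3,4)
  DS    (3,2)    (3,2)
  DN    (3,2)    (3,2)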